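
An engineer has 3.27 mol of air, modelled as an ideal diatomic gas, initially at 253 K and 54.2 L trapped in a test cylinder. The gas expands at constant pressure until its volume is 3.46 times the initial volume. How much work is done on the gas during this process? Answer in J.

-16900 J

P₁ = nRT₁/V₁ = 3.27×8.314×253/54.2 = 127 kPa.
Isobaric: P stays 127 kPa; V/T = const ⇒ T₂ = 875 K, V₂ = 188 L.
W = PΔV = 127×(188−54.2) kPa·L = 16900 J.
Work done on the gas = −W_by = -16900 J.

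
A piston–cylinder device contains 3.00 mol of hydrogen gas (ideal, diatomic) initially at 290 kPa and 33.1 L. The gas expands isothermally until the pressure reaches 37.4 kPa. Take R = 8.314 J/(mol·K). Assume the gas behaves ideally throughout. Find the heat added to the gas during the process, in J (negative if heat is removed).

19700 J

T₁ = P₁V₁/(nR) = 290×33.1/(3.00×8.314) = 385 K.
Isothermal: T stays 385 K; PV = const ⇒ V₂ = 257 L, P₂ = 37.4 kPa.
ΔU = 0 (ideal gas, T constant).
W = nRT ln(V₂/V₁) = 3.00×8.314×385×ln(7.75) = 19700 J.
Q = ΔU + W = 19700 J.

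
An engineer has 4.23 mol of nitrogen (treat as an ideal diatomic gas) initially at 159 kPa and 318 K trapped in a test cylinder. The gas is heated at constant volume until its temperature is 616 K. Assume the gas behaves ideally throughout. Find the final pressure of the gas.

308 kPa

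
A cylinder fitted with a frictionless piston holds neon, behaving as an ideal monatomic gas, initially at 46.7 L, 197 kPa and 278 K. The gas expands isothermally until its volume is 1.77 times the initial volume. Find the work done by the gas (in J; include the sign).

5250 J

n = P₁V₁/(RT₁) = 197×46.7/(8.314×278) = 3.98 mol.
Isothermal: T stays 278 K; PV = const ⇒ V₂ = 82.7 L, P₂ = 111 kPa.
W = nRT ln(V₂/V₁) = 3.98×8.314×278×ln(1.77) = 5250 J.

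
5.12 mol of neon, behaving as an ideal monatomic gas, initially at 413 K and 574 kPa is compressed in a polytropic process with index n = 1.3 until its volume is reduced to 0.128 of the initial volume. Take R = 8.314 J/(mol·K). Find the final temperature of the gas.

V₁ = nRT₁/P₁ = 5.12×8.314×413/574 = 30.6 L.
Polytropic n=1.3: T₂ = T₁(V₁/V₂)^(n−1) = 413×(7.81)^0.30 = 765 K; P₂ = P₁(V₁/V₂)^n = 8310 kPa.

765 K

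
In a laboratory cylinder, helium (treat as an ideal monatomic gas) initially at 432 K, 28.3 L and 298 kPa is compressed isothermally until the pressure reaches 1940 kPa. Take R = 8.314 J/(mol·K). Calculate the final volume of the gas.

4.35 L

Isothermal: T stays 432 K; PV = const ⇒ V₂ = 4.35 L, P₂ = 1940 kPa.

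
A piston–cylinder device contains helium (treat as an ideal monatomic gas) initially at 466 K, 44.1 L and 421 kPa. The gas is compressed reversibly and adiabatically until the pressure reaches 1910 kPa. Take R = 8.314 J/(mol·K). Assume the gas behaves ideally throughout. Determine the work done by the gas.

-23100 J

n = P₁V₁/(RT₁) = 421×44.1/(8.314×466) = 4.79 mol.
Adiabatic: T₂/T₁ = (P₂/P₁)^((γ−1)/γ) ⇒ T₂ = 466×(4.54)^0.400 = 853 K; V₂ = 17.8 L.
ΔU = nCvΔT = 4.79×12.5×(853−466) = 23100 J.
Q = 0 for an adiabatic process, so W = −ΔU = -23100 J.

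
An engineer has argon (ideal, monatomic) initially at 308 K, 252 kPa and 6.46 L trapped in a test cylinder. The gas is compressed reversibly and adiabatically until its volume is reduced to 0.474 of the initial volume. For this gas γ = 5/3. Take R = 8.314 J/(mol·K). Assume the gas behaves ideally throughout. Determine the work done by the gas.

n = P₁V₁/(RT₁) = 252×6.46/(8.314×308) = 0.636 mol.
Adiabatic: TV^(γ−1) = const ⇒ T₂ = 308×(2.11)^0.667 = 507 K; PV^γ = const ⇒ P₂ = 875 kPa.
ΔU = nCvΔT = 0.636×12.5×(507−308) = 1570 J.
Q = 0 for an adiabatic process, so W = −ΔU = -1570 J.

-1570 J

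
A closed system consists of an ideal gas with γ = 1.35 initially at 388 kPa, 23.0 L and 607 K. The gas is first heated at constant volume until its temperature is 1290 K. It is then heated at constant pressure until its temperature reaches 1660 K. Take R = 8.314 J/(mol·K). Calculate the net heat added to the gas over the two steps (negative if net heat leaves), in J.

49700 J

n = P₁V₁/(RT₁) = 388×23.0/(8.314×607) = 1.77 mol.
Step 1 — Isochoric: V stays 23.0 L; P/T = const ⇒ T₂ = 1290 K, P₂ = 825 kPa.
W = 0 (no volume change).
ΔU = nCvΔT = 1.77×23.8×(1290−607) = 28700 J.
Q = ΔU = 28700 J.
State after step 1: P = 825 kPa, V = 23.0 L, T = 1290 K.
Step 2 — Isobaric: P stays 825 kPa; V/T = const ⇒ T₂ = 1660 K, V₂ = 29.6 L.
W = PΔV = 825×(29.6−23.0) kPa·L = 5440 J.
ΔU = nCvΔT = 1.77×23.8×(1660−1290) = 15500 J.
Q = ΔU + W = nCpΔT = 21000 J.
Net over both steps: W = 5440 J, Q = 49700 J, ΔU = 44200 J.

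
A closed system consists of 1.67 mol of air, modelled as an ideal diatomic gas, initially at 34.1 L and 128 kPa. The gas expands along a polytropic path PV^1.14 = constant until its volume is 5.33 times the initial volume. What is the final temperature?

T₁ = P₁V₁/(nR) = 128×34.1/(1.67×8.314) = 314 K.
Polytropic n=1.14: T₂ = T₁(V₁/V₂)^(n−1) = 314×(0.188)^0.14 = 249 K; P₂ = P₁(V₁/V₂)^n = 19.0 kPa.

249 K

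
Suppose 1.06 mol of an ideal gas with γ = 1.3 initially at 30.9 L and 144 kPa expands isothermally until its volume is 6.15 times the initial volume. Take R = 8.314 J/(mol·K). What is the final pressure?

T₁ = P₁V₁/(nR) = 144×30.9/(1.06×8.314) = 505 K.
Isothermal: T stays 505 K; PV = const ⇒ V₂ = 190 L, P₂ = 23.4 kPa.

23.4 kPa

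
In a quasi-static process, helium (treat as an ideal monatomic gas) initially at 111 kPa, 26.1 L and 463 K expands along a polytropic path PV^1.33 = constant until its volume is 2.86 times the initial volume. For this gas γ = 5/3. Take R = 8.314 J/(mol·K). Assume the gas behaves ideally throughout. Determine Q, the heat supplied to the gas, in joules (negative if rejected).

n = P₁V₁/(RT₁) = 111×26.1/(8.314×463) = 0.753 mol.
Polytropic n=1.33: T₂ = T₁(V₁/V₂)^(n−1) = 463×(0.350)^0.33 = 327 K; P₂ = P₁(V₁/V₂)^n = 27.4 kPa.
W = (P₁V₁−P₂V₂)/(n−1) = (111×26.1−27.4×74.6)/0.33 = 2570 J.
ΔU = nCvΔT = 0.753×12.5×(327−463) = -1270 J.
Q = ΔU + W = 1300 J.

1300 J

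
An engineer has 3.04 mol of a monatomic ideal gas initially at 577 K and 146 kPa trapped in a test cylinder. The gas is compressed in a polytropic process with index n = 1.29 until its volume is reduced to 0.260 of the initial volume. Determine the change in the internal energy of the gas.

V₁ = nRT₁/P₁ = 3.04×8.314×577/146 = 99.9 L.
Polytropic n=1.29: T₂ = T₁(V₁/V₂)^(n−1) = 577×(3.85)^0.29 = 853 K; P₂ = P₁(V₁/V₂)^n = 830 kPa.
For an ideal gas ΔU = nCvΔT with Cv = (3/2)R = 12.5 J/(mol·K).
ΔU = 3.04×12.5×(853−577) = 10500 J.

10500 J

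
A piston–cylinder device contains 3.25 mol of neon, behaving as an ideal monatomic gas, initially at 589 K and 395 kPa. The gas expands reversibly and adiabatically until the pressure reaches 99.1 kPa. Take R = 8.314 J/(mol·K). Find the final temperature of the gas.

V₁ = nRT₁/P₁ = 3.25×8.314×589/395 = 40.3 L.
Adiabatic: T₂/T₁ = (P₂/P₁)^((γ−1)/γ) ⇒ T₂ = 589×(0.251)^0.400 = 339 K; V₂ = 92.4 L.

339 K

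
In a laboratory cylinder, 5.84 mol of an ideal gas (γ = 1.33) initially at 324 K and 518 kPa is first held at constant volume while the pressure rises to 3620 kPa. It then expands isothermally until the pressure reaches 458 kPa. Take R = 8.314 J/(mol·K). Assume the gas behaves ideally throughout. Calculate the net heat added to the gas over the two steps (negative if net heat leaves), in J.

513000 J

V₁ = nRT₁/P₁ = 5.84×8.314×324/518 = 30.4 L.
Step 1 — Isochoric: V stays 30.4 L; P/T = const ⇒ T₂ = 2260 K, P₂ = 3620 kPa.
W = 0 (no volume change).
ΔU = nCvΔT = 5.84×25.2×(2260−324) = 285000 J.
Q = ΔU = 285000 J.
State after step 1: P = 3620 kPa, V = 30.4 L, T = 2260 K.
Step 2 — Isothermal: T stays 2260 K; PV = const ⇒ V₂ = 240 L, P₂ = 458 kPa.
ΔU = 0 (ideal gas, T constant).
W = nRT ln(V₂/V₁) = 5.84×8.314×2260×ln(7.90) = 227000 J.
Q = ΔU + W = 227000 J.
Net over both steps: W = 227000 J, Q = 513000 J, ΔU = 285000 J.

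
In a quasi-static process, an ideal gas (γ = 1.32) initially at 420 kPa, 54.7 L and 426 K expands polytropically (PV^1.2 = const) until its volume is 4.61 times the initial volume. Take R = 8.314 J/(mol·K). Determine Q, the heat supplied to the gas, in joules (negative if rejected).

11300 J

n = P₁V₁/(RT₁) = 420×54.7/(8.314×426) = 6.49 mol.
Polytropic n=1.2: T₂ = T₁(V₁/V₂)^(n−1) = 426×(0.217)^0.20 = 314 K; P₂ = P₁(V₁/V₂)^n = 67.1 kPa.
W = (P₁V₁−P₂V₂)/(n−1) = (420×54.7−67.1×252)/0.20 = 30300 J.
ΔU = nCvΔT = 6.49×26.0×(314−426) = -18900 J.
Q = ΔU + W = 11300 J.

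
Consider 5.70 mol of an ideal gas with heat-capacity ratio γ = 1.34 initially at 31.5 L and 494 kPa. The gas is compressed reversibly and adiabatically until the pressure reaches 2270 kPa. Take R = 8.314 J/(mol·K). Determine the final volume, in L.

T₁ = P₁V₁/(nR) = 494×31.5/(5.70×8.314) = 328 K.
Adiabatic: T₂/T₁ = (P₂/P₁)^((γ−1)/γ) ⇒ T₂ = 328×(4.60)^0.254 = 484 K; V₂ = 10.1 L.

10.1 L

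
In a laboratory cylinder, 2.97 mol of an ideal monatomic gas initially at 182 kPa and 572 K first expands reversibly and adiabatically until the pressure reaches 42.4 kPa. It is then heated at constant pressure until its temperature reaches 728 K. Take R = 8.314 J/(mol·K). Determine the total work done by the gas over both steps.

V₁ = nRT₁/P₁ = 2.97×8.314×572/182 = 77.6 L.
Step 1 — Adiabatic: T₂/T₁ = (P₂/P₁)^((γ−1)/γ) ⇒ T₂ = 572×(0.233)^0.400 = 319 K; V₂ = 186 L.
ΔU = nCvΔT = 2.97×12.5×(319−572) = -9360 J.
Q = 0 for an adiabatic process, so W = −ΔU = 9360 J.
State after step 1: P = 42.4 kPa, V = 186 L, T = 319 K.
Step 2 — Isobaric: P stays 42.4 kPa; V/T = const ⇒ T₂ = 728 K, V₂ = 424 L.
W = PΔV = 42.4×(424−186) kPa·L = 10100 J.
ΔU = nCvΔT = 2.97×12.5×(728−319) = 15100 J.
Q = ΔU + W = nCpΔT = 25200 J.
Net over both steps: W = 19400 J, Q = 25200 J, ΔU = 5780 J.

19400 J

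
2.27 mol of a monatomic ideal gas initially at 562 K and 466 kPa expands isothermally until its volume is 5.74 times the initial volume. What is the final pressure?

81.2 kPa

V₁ = nRT₁/P₁ = 2.27×8.314×562/466 = 22.8 L.
Isothermal: T stays 562 K; PV = const ⇒ V₂ = 131 L, P₂ = 81.2 kPa.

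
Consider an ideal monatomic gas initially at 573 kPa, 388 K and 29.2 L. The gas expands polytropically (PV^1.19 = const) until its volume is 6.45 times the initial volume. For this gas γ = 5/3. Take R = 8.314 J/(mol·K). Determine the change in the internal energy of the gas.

-7490 J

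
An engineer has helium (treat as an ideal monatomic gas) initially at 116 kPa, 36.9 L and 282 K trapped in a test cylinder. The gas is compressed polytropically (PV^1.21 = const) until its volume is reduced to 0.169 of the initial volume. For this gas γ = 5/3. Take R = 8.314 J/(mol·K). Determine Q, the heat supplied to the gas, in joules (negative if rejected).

-6320 J

n = P₁V₁/(RT₁) = 116×36.9/(8.314×282) = 1.83 mol.
Polytropic n=1.21: T₂ = T₁(V₁/V₂)^(n−1) = 282×(5.92)^0.21 = 410 K; P₂ = P₁(V₁/V₂)^n = 997 kPa.
W = (P₁V₁−P₂V₂)/(n−1) = (116×36.9−997×6.24)/0.21 = -9230 J.
ΔU = nCvΔT = 1.83×12.5×(410−282) = 2910 J.
Q = ΔU + W = -6320 J.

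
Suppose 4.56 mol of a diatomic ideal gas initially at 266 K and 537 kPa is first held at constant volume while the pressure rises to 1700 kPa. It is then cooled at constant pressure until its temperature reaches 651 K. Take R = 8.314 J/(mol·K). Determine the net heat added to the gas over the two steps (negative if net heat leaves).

29200 J

V₁ = nRT₁/P₁ = 4.56×8.314×266/537 = 18.8 L.
Step 1 — Isochoric: V stays 18.8 L; P/T = const ⇒ T₂ = 842 K, P₂ = 1700 kPa.
W = 0 (no volume change).
ΔU = nCvΔT = 4.56×20.8×(842−266) = 54600 J.
Q = ΔU = 54600 J.
State after step 1: P = 1700 kPa, V = 18.8 L, T = 842 K.
Step 2 — Isobaric: P stays 1700 kPa; V/T = const ⇒ T₂ = 651 K, V₂ = 14.5 L.
W = PΔV = 1700×(14.5−18.8) kPa·L = -7240 J.
ΔU = nCvΔT = 4.56×20.8×(651−842) = -18100 J.
Q = ΔU + W = nCpΔT = -25400 J.
Net over both steps: W = -7240 J, Q = 29200 J, ΔU = 36500 J.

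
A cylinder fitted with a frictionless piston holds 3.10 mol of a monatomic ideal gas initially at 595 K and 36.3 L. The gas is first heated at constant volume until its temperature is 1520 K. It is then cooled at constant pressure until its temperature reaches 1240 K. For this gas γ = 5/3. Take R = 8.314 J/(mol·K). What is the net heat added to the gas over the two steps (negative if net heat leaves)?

17700 J

P₁ = nRT₁/V₁ = 3.10×8.314×595/36.3 = 422 kPa.
Step 1 — Isochoric: V stays 36.3 L; P/T = const ⇒ T₂ = 1520 K, P₂ = 1080 kPa.
W = 0 (no volume change).
ΔU = nCvΔT = 3.10×12.5×(1520−595) = 35800 J.
Q = ΔU = 35800 J.
State after step 1: P = 1080 kPa, V = 36.3 L, T = 1520 K.
Step 2 — Isobaric: P stays 1080 kPa; V/T = const ⇒ T₂ = 1240 K, V₂ = 29.6 L.
W = PΔV = 1080×(29.6−36.3) kPa·L = -7220 J.
ΔU = nCvΔT = 3.10×12.5×(1240−1520) = -10800 J.
Q = ΔU + W = nCpΔT = -18000 J.
Net over both steps: W = -7220 J, Q = 17700 J, ΔU = 24900 J.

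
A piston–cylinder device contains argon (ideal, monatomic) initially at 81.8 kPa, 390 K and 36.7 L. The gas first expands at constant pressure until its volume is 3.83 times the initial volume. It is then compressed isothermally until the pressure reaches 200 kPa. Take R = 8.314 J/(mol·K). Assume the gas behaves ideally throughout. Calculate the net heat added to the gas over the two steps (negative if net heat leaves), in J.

n = P₁V₁/(RT₁) = 81.8×36.7/(8.314×390) = 0.926 mol.
Step 1 — Isobaric: P stays 81.8 kPa; V/T = const ⇒ T₂ = 1490 K, V₂ = 141 L.
W = PΔV = 81.8×(141−36.7) kPa·L = 8500 J.
ΔU = nCvΔT = 0.926×12.5×(1490−390) = 12700 J.
Q = ΔU + W = nCpΔT = 21200 J.
State after step 1: P = 81.8 kPa, V = 141 L, T = 1490 K.
Step 2 — Isothermal: T stays 1490 K; PV = const ⇒ V₂ = 57.5 L, P₂ = 200 kPa.
ΔU = 0 (ideal gas, T constant).
W = nRT ln(V₂/V₁) = 0.926×8.314×1490×ln(0.409) = -10300 J.
Q = ΔU + W = -10300 J.
Net over both steps: W = -1780 J, Q = 11000 J, ΔU = 12700 J.

11000 J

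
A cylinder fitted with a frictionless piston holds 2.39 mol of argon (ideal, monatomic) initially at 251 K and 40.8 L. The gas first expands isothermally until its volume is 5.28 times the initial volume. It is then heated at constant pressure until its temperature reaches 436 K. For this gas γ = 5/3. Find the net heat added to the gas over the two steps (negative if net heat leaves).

P₁ = nRT₁/V₁ = 2.39×8.314×251/40.8 = 122 kPa.
Step 1 — Isothermal: T stays 251 K; PV = const ⇒ V₂ = 215 L, P₂ = 23.2 kPa.
ΔU = 0 (ideal gas, T constant).
W = nRT ln(V₂/V₁) = 2.39×8.314×251×ln(5.28) = 8300 J.
Q = ΔU + W = 8300 J.
State after step 1: P = 23.2 kPa, V = 215 L, T = 251 K.
Step 2 — Isobaric: P stays 23.2 kPa; V/T = const ⇒ T₂ = 436 K, V₂ = 374 L.
W = PΔV = 23.2×(374−215) kPa·L = 3680 J.
ΔU = nCvΔT = 2.39×12.5×(436−251) = 5510 J.
Q = ΔU + W = nCpΔT = 9190 J.
Net over both steps: W = 12000 J, Q = 17500 J, ΔU = 5510 J.

17500 J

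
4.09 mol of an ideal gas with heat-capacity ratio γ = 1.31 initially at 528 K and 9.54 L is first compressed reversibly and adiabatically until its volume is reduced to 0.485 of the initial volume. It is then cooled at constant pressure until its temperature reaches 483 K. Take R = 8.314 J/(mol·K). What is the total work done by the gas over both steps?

P₁ = nRT₁/V₁ = 4.09×8.314×528/9.54 = 1880 kPa.
Step 1 — Adiabatic: TV^(γ−1) = const ⇒ T₂ = 528×(2.06)^0.310 = 661 K; PV^γ = const ⇒ P₂ = 4860 kPa.
ΔU = nCvΔT = 4.09×26.8×(661−528) = 14600 J.
Q = 0 for an adiabatic process, so W = −ΔU = -14600 J.
State after step 1: P = 4860 kPa, V = 4.63 L, T = 661 K.
Step 2 — Isobaric: P stays 4860 kPa; V/T = const ⇒ T₂ = 483 K, V₂ = 3.38 L.
W = PΔV = 4860×(3.38−4.63) kPa·L = -6050 J.
ΔU = nCvΔT = 4.09×26.8×(483−661) = -19500 J.
Q = ΔU + W = nCpΔT = -25500 J.
Net over both steps: W = -20600 J, Q = -25500 J, ΔU = -4940 J.

-20600 J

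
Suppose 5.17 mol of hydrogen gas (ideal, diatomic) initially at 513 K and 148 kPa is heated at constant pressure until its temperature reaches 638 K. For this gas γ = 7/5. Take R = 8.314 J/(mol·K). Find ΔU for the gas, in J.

13400 J

V₁ = nRT₁/P₁ = 5.17×8.314×513/148 = 149 L.
Isobaric: P stays 148 kPa; V/T = const ⇒ T₂ = 638 K, V₂ = 185 L.
For an ideal gas ΔU = nCvΔT with Cv = (5/2)R = 20.8 J/(mol·K).
ΔU = 5.17×20.8×(638−513) = 13400 J.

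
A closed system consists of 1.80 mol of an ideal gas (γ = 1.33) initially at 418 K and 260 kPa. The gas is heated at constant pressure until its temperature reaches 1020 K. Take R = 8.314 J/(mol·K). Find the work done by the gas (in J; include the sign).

9010 J

V₁ = nRT₁/P₁ = 1.80×8.314×418/260 = 24.1 L.
Isobaric: P stays 260 kPa; V/T = const ⇒ T₂ = 1020 K, V₂ = 58.7 L.
W = PΔV = 260×(58.7−24.1) kPa·L = 9010 J.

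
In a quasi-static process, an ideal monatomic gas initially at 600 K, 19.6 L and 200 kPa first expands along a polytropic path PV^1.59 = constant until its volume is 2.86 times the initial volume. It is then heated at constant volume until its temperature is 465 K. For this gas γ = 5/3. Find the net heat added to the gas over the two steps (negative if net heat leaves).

1750 J

n = P₁V₁/(RT₁) = 200×19.6/(8.314×600) = 0.786 mol.
Step 1 — Polytropic n=1.59: T₂ = T₁(V₁/V₂)^(n−1) = 600×(0.350)^0.59 = 323 K; P₂ = P₁(V₁/V₂)^n = 37.6 kPa.
W = (P₁V₁−P₂V₂)/(n−1) = (200×19.6−37.6×56.1)/0.59 = 3070 J.
ΔU = nCvΔT = 0.786×12.5×(323−600) = -2720 J.
Q = ΔU + W = 353 J.
State after step 1: P = 37.6 kPa, V = 56.1 L, T = 323 K.
Step 2 — Isochoric: V stays 56.1 L; P/T = const ⇒ T₂ = 465 K, P₂ = 54.2 kPa.
W = 0 (no volume change).
ΔU = nCvΔT = 0.786×12.5×(465−323) = 1390 J.
Q = ΔU = 1390 J.
Net over both steps: W = 3070 J, Q = 1750 J, ΔU = -1320 J.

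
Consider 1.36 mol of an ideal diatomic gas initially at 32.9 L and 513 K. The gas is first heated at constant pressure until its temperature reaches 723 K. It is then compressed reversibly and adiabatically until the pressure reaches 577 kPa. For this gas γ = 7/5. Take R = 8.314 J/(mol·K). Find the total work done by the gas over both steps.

P₁ = nRT₁/V₁ = 1.36×8.314×513/32.9 = 176 kPa.
Step 1 — Isobaric: P stays 176 kPa; V/T = const ⇒ T₂ = 723 K, V₂ = 46.4 L.
W = PΔV = 176×(46.4−32.9) kPa·L = 2370 J.
ΔU = nCvΔT = 1.36×20.8×(723−513) = 5940 J.
Q = ΔU + W = nCpΔT = 8310 J.
State after step 1: P = 176 kPa, V = 46.4 L, T = 723 K.
Step 2 — Adiabatic: T₂/T₁ = (P₂/P₁)^((γ−1)/γ) ⇒ T₂ = 723×(3.27)^0.286 = 1010 K; V₂ = 19.9 L.
ΔU = nCvΔT = 1.36×20.8×(1010−723) = 8240 J.
Q = 0 for an adiabatic process, so W = −ΔU = -8240 J.
Net over both steps: W = -5870 J, Q = 8310 J, ΔU = 14200 J.

-5870 J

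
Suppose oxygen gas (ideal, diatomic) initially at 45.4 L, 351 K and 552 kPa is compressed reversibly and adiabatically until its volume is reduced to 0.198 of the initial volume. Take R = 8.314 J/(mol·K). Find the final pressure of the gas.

5330 kPa

Adiabatic: TV^(γ−1) = const ⇒ T₂ = 351×(5.05)^0.400 = 671 K; PV^γ = const ⇒ P₂ = 5330 kPa.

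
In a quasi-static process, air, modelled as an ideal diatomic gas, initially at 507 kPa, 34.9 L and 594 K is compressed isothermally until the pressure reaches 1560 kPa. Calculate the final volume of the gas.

11.3 L

Isothermal: T stays 594 K; PV = const ⇒ V₂ = 11.3 L, P₂ = 1560 kPa.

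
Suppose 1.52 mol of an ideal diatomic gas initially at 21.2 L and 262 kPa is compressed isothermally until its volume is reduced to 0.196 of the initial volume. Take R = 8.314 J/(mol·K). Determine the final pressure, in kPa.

T₁ = P₁V₁/(nR) = 262×21.2/(1.52×8.314) = 440 K.
Isothermal: T stays 440 K; PV = const ⇒ V₂ = 4.16 L, P₂ = 1340 kPa.

1340 kPa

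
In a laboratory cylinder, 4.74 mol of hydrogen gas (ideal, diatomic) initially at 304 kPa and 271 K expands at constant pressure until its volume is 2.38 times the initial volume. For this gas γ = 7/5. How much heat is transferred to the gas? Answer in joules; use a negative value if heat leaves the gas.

V₁ = nRT₁/P₁ = 4.74×8.314×271/304 = 35.1 L.
Isobaric: P stays 304 kPa; V/T = const ⇒ T₂ = 645 K, V₂ = 83.6 L.
W = PΔV = 304×(83.6−35.1) kPa·L = 14700 J.
ΔU = nCvΔT = 4.74×20.8×(645−271) = 36800 J.
Q = ΔU + W = nCpΔT = 51600 J.

51600 J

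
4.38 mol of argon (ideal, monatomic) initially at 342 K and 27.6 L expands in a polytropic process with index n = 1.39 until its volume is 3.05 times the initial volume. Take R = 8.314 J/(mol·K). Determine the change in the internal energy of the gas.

P₁ = nRT₁/V₁ = 4.38×8.314×342/27.6 = 451 kPa.
Polytropic n=1.39: T₂ = T₁(V₁/V₂)^(n−1) = 342×(0.328)^0.39 = 221 K; P₂ = P₁(V₁/V₂)^n = 95.8 kPa.
For an ideal gas ΔU = nCvΔT with Cv = (3/2)R = 12.5 J/(mol·K).
ΔU = 4.38×12.5×(221−342) = -6590 J.

-6590 J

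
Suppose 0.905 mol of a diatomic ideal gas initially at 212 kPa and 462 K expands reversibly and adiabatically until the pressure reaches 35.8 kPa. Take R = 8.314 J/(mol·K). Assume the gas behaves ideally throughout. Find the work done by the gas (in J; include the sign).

V₁ = nRT₁/P₁ = 0.905×8.314×462/212 = 16.4 L.
Adiabatic: T₂/T₁ = (P₂/P₁)^((γ−1)/γ) ⇒ T₂ = 462×(0.169)^0.286 = 278 K; V₂ = 58.4 L.
ΔU = nCvΔT = 0.905×20.8×(278−462) = -3460 J.
Q = 0 for an adiabatic process, so W = −ΔU = 3460 J.

3460 J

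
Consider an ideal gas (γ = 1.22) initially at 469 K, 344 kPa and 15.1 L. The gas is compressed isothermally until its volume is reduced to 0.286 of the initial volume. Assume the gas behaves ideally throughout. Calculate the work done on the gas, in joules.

6500 J

n = P₁V₁/(RT₁) = 344×15.1/(8.314×469) = 1.33 mol.
Isothermal: T stays 469 K; PV = const ⇒ V₂ = 4.32 L, P₂ = 1200 kPa.
W = nRT ln(V₂/V₁) = 1.33×8.314×469×ln(0.286) = -6500 J.
Work done on the gas = −W_by = 6500 J.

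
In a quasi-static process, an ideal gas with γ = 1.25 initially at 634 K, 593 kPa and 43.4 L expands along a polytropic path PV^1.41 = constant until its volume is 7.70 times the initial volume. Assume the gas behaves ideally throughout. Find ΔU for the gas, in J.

-58400 J

n = P₁V₁/(RT₁) = 593×43.4/(8.314×634) = 4.88 mol.
Polytropic n=1.41: T₂ = T₁(V₁/V₂)^(n−1) = 634×(0.130)^0.41 = 275 K; P₂ = P₁(V₁/V₂)^n = 33.4 kPa.
For an ideal gas ΔU = nCvΔT with Cv = R/(γ−1) = 33.3 J/(mol·K).
ΔU = 4.88×33.3×(275−634) = -58400 J.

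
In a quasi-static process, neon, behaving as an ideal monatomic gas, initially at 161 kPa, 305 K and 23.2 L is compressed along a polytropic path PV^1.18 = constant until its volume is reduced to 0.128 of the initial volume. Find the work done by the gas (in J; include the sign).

n = P₁V₁/(RT₁) = 161×23.2/(8.314×305) = 1.47 mol.
Polytropic n=1.18: T₂ = T₁(V₁/V₂)^(n−1) = 305×(7.81)^0.18 = 442 K; P₂ = P₁(V₁/V₂)^n = 1820 kPa.
W = (P₁V₁−P₂V₂)/(n−1) = (161×23.2−1820×2.97)/0.18 = -9290 J.

-9290 J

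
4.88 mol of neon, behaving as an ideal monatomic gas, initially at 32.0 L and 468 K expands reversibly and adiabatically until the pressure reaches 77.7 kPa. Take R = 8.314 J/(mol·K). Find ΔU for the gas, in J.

P₁ = nRT₁/V₁ = 4.88×8.314×468/32.0 = 593 kPa.
Adiabatic: T₂/T₁ = (P₂/P₁)^((γ−1)/γ) ⇒ T₂ = 468×(0.131)^0.400 = 208 K; V₂ = 108 L.
For an ideal gas ΔU = nCvΔT with Cv = (3/2)R = 12.5 J/(mol·K).
ΔU = 4.88×12.5×(208−468) = -15900 J.

-15900 J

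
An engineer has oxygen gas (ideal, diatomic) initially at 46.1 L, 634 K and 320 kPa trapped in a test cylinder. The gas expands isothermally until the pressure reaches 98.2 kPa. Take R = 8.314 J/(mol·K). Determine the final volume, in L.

Isothermal: T stays 634 K; PV = const ⇒ V₂ = 150 L, P₂ = 98.2 kPa.

150 L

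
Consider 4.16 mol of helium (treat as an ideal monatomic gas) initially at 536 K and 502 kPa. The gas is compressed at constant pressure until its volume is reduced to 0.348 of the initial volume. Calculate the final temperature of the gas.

V₁ = nRT₁/P₁ = 4.16×8.314×536/502 = 36.9 L.
Isobaric: P stays 502 kPa; V/T = const ⇒ T₂ = 187 K, V₂ = 12.9 L.

187 K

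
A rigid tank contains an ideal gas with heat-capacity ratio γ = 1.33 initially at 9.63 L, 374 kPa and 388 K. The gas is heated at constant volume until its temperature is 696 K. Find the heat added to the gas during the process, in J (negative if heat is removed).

8660 J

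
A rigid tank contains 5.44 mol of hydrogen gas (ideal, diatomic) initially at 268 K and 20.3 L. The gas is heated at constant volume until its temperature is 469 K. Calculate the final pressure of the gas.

1040 kPa

P₁ = nRT₁/V₁ = 5.44×8.314×268/20.3 = 597 kPa.
Isochoric: V stays 20.3 L; P/T = const ⇒ T₂ = 469 K, P₂ = 1040 kPa.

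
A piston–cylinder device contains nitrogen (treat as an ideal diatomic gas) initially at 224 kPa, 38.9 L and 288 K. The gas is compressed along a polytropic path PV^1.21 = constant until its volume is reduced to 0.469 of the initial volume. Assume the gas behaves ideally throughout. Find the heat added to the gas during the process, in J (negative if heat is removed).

n = P₁V₁/(RT₁) = 224×38.9/(8.314×288) = 3.64 mol.
Polytropic n=1.21: T₂ = T₁(V₁/V₂)^(n−1) = 288×(2.13)^0.21 = 338 K; P₂ = P₁(V₁/V₂)^n = 560 kPa.
W = (P₁V₁−P₂V₂)/(n−1) = (224×38.9−560×18.2)/0.21 = -7150 J.
ΔU = nCvΔT = 3.64×20.8×(338−288) = 3750 J.
Q = ΔU + W = -3400 J.

-3400 J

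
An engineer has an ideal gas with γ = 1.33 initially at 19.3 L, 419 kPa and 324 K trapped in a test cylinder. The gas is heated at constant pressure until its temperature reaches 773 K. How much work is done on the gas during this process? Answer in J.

n = P₁V₁/(RT₁) = 419×19.3/(8.314×324) = 3.00 mol.
Isobaric: P stays 419 kPa; V/T = const ⇒ T₂ = 773 K, V₂ = 46.0 L.
W = PΔV = 419×(46.0−19.3) kPa·L = 11200 J.
Work done on the gas = −W_by = -11200 J.

-11200 J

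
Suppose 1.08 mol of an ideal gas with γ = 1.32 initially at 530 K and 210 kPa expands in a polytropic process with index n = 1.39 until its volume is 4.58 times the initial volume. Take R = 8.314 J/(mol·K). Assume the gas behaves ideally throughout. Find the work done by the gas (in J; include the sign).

5460 J

V₁ = nRT₁/P₁ = 1.08×8.314×530/210 = 22.7 L.
Polytropic n=1.39: T₂ = T₁(V₁/V₂)^(n−1) = 530×(0.218)^0.39 = 293 K; P₂ = P₁(V₁/V₂)^n = 25.3 kPa.
W = (P₁V₁−P₂V₂)/(n−1) = (210×22.7−25.3×104)/0.39 = 5460 J.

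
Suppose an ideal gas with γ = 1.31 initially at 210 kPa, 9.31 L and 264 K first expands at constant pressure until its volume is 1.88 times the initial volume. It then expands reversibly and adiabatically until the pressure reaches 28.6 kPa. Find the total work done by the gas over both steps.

6180 J

n = P₁V₁/(RT₁) = 210×9.31/(8.314×264) = 0.891 mol.
Step 1 — Isobaric: P stays 210 kPa; V/T = const ⇒ T₂ = 496 K, V₂ = 17.5 L.
W = PΔV = 210×(17.5−9.31) kPa·L = 1720 J.
ΔU = nCvΔT = 0.891×26.8×(496−264) = 5550 J.
Q = ΔU + W = nCpΔT = 7270 J.
State after step 1: P = 210 kPa, V = 17.5 L, T = 496 K.
Step 2 — Adiabatic: T₂/T₁ = (P₂/P₁)^((γ−1)/γ) ⇒ T₂ = 496×(0.136)^0.237 = 310 K; V₂ = 80.2 L.
ΔU = nCvΔT = 0.891×26.8×(310−496) = -4460 J.
Q = 0 for an adiabatic process, so W = −ΔU = 4460 J.
Net over both steps: W = 6180 J, Q = 7270 J, ΔU = 1090 J.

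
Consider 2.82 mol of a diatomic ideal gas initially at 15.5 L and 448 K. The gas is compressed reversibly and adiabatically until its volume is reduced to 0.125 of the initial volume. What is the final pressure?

12500 kPa

P₁ = nRT₁/V₁ = 2.82×8.314×448/15.5 = 678 kPa.
Adiabatic: TV^(γ−1) = const ⇒ T₂ = 448×(8.00)^0.400 = 1030 K; PV^γ = const ⇒ P₂ = 12500 kPa.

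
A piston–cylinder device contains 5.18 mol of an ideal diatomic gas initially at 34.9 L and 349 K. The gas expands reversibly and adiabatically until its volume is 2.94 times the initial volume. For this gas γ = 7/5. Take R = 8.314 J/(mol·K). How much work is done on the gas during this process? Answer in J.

P₁ = nRT₁/V₁ = 5.18×8.314×349/34.9 = 431 kPa.
Adiabatic: TV^(γ−1) = const ⇒ T₂ = 349×(0.340)^0.400 = 227 K; PV^γ = const ⇒ P₂ = 95.2 kPa.
ΔU = nCvΔT = 5.18×20.8×(227−349) = -13200 J.
Q = 0 for an adiabatic process, so W = −ΔU = 13200 J.
Work done on the gas = −W_by = -13200 J.

-13200 J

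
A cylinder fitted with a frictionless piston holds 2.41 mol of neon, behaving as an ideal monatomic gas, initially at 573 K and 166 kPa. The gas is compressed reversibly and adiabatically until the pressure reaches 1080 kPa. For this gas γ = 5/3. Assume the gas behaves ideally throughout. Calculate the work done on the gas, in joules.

V₁ = nRT₁/P₁ = 2.41×8.314×573/166 = 69.2 L.
Adiabatic: T₂/T₁ = (P₂/P₁)^((γ−1)/γ) ⇒ T₂ = 573×(6.51)^0.400 = 1210 K; V₂ = 22.5 L.
ΔU = nCvΔT = 2.41×12.5×(1210−573) = 19200 J.
Q = 0 for an adiabatic process, so W = −ΔU = -19200 J.
Work done on the gas = −W_by = 19200 J.

19200 J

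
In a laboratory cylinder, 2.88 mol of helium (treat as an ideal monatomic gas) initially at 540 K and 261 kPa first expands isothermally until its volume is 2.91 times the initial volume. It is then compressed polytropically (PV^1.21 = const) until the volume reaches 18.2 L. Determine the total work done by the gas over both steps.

-19700 J

V₁ = nRT₁/P₁ = 2.88×8.314×540/261 = 49.5 L.
Step 1 — Isothermal: T stays 540 K; PV = const ⇒ V₂ = 144 L, P₂ = 89.7 kPa.
ΔU = 0 (ideal gas, T constant).
W = nRT ln(V₂/V₁) = 2.88×8.314×540×ln(2.91) = 13800 J.
Q = ΔU + W = 13800 J.
State after step 1: P = 89.7 kPa, V = 144 L, T = 540 K.
Step 2 — Polytropic n=1.21: T₂ = T₁(V₁/V₂)^(n−1) = 540×(7.92)^0.21 = 834 K; P₂ = P₁(V₁/V₂)^n = 1100 kPa.
W = (P₁V₁−P₂V₂)/(n−1) = (89.7×144−1100×18.2)/0.21 = -33500 J.
ΔU = nCvΔT = 2.88×12.5×(834−540) = 10600 J.
Q = ΔU + W = -23000 J.
Net over both steps: W = -19700 J, Q = -9150 J, ΔU = 10600 J.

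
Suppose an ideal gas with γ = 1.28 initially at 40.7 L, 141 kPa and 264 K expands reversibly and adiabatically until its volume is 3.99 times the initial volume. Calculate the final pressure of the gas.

Adiabatic: TV^(γ−1) = const ⇒ T₂ = 264×(0.251)^0.280 = 179 K; PV^γ = const ⇒ P₂ = 24.0 kPa.

24.0 kPa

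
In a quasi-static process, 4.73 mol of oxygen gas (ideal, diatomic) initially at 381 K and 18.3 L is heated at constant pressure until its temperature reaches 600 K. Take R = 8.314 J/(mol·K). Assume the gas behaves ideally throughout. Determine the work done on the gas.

P₁ = nRT₁/V₁ = 4.73×8.314×381/18.3 = 819 kPa.
Isobaric: P stays 819 kPa; V/T = const ⇒ T₂ = 600 K, V₂ = 28.8 L.
W = PΔV = 819×(28.8−18.3) kPa·L = 8610 J.
Work done on the gas = −W_by = -8610 J.

-8610 J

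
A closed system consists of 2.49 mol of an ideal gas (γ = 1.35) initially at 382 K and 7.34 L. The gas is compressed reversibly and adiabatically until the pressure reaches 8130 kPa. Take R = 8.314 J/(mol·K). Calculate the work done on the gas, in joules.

15600 J

P₁ = nRT₁/V₁ = 2.49×8.314×382/7.34 = 1080 kPa.
Adiabatic: T₂/T₁ = (P₂/P₁)^((γ−1)/γ) ⇒ T₂ = 382×(7.55)^0.259 = 645 K; V₂ = 1.64 L.
ΔU = nCvΔT = 2.49×23.8×(645−382) = 15600 J.
Q = 0 for an adiabatic process, so W = −ΔU = -15600 J.
Work done on the gas = −W_by = 15600 J.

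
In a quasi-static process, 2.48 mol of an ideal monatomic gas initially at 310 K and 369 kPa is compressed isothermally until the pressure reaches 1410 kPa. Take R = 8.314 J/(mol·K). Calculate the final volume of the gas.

4.53 L

V₁ = nRT₁/P₁ = 2.48×8.314×310/369 = 17.3 L.
Isothermal: T stays 310 K; PV = const ⇒ V₂ = 4.53 L, P₂ = 1410 kPa.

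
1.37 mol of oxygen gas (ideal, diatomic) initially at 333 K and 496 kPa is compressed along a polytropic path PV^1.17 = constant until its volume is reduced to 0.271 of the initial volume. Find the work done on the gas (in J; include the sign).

5540 J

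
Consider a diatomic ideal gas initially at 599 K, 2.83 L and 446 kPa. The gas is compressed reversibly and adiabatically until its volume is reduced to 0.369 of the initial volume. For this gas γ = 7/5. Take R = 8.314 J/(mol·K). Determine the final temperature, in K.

893 K

Adiabatic: TV^(γ−1) = const ⇒ T₂ = 599×(2.71)^0.400 = 893 K; PV^γ = const ⇒ P₂ = 1800 kPa.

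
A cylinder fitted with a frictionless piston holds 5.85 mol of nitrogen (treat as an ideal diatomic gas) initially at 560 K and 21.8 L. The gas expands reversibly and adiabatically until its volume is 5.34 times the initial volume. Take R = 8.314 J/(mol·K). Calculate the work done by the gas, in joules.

P₁ = nRT₁/V₁ = 5.85×8.314×560/21.8 = 1250 kPa.
Adiabatic: TV^(γ−1) = const ⇒ T₂ = 560×(0.187)^0.400 = 287 K; PV^γ = const ⇒ P₂ = 120 kPa.
ΔU = nCvΔT = 5.85×20.8×(287−560) = -33300 J.
Q = 0 for an adiabatic process, so W = −ΔU = 33300 J.

33300 J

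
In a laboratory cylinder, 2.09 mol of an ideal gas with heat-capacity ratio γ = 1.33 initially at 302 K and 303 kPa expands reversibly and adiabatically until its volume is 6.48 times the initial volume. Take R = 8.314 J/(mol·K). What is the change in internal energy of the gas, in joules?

-7320 J

V₁ = nRT₁/P₁ = 2.09×8.314×302/303 = 17.3 L.
Adiabatic: TV^(γ−1) = const ⇒ T₂ = 302×(0.154)^0.330 = 163 K; PV^γ = const ⇒ P₂ = 25.2 kPa.
For an ideal gas ΔU = nCvΔT with Cv = R/(γ−1) = 25.2 J/(mol·K).
ΔU = 2.09×25.2×(163−302) = -7320 J.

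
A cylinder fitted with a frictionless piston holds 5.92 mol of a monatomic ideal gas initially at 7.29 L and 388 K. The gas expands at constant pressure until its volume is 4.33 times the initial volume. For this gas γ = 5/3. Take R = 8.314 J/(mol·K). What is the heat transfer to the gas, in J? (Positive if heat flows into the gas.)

P₁ = nRT₁/V₁ = 5.92×8.314×388/7.29 = 2620 kPa.
Isobaric: P stays 2620 kPa; V/T = const ⇒ T₂ = 1680 K, V₂ = 31.6 L.
W = PΔV = 2620×(31.6−7.29) kPa·L = 63600 J.
ΔU = nCvΔT = 5.92×12.5×(1680−388) = 95400 J.
Q = ΔU + W = nCpΔT = 159000 J.

159000 J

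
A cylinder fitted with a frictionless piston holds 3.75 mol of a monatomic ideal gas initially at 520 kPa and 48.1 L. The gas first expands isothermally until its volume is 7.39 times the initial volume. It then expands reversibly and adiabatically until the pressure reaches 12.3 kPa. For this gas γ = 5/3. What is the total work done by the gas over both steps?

68900 J

T₁ = P₁V₁/(nR) = 520×48.1/(3.75×8.314) = 802 K.
Step 1 — Isothermal: T stays 802 K; PV = const ⇒ V₂ = 355 L, P₂ = 70.4 kPa.
ΔU = 0 (ideal gas, T constant).
W = nRT ln(V₂/V₁) = 3.75×8.314×802×ln(7.39) = 50000 J.
Q = ΔU + W = 50000 J.
State after step 1: P = 70.4 kPa, V = 355 L, T = 802 K.
Step 2 — Adiabatic: T₂/T₁ = (P₂/P₁)^((γ−1)/γ) ⇒ T₂ = 802×(0.175)^0.400 = 399 K; V₂ = 1010 L.
ΔU = nCvΔT = 3.75×12.5×(399−802) = -18800 J.
Q = 0 for an adiabatic process, so W = −ΔU = 18800 J.
Net over both steps: W = 68900 J, Q = 50000 J, ΔU = -18800 J.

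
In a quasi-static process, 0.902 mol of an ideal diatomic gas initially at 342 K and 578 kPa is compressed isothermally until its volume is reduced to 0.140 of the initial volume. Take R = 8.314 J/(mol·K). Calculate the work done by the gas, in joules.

-5040 J

V₁ = nRT₁/P₁ = 0.902×8.314×342/578 = 4.44 L.
Isothermal: T stays 342 K; PV = const ⇒ V₂ = 0.621 L, P₂ = 4130 kPa.
W = nRT ln(V₂/V₁) = 0.902×8.314×342×ln(0.140) = -5040 J.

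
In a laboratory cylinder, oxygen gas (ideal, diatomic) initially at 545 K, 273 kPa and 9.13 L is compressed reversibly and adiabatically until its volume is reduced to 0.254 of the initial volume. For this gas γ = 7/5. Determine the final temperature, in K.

943 K

Adiabatic: TV^(γ−1) = const ⇒ T₂ = 545×(3.94)^0.400 = 943 K; PV^γ = const ⇒ P₂ = 1860 kPa.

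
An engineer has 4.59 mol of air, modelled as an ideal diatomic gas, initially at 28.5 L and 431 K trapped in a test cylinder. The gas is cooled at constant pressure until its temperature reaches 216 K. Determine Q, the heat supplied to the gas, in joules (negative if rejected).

P₁ = nRT₁/V₁ = 4.59×8.314×431/28.5 = 577 kPa.
Isobaric: P stays 577 kPa; V/T = const ⇒ T₂ = 216 K, V₂ = 14.3 L.
W = PΔV = 577×(14.3−28.5) kPa·L = -8200 J.
ΔU = nCvΔT = 4.59×20.8×(216−431) = -20500 J.
Q = ΔU + W = nCpΔT = -28700 J.

-28700 J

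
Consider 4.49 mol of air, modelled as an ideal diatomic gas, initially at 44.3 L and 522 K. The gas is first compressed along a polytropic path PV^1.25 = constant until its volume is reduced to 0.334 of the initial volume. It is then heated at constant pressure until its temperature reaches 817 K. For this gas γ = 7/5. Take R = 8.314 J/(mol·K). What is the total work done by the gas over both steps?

P₁ = nRT₁/V₁ = 4.49×8.314×522/44.3 = 440 kPa.
Step 1 — Polytropic n=1.25: T₂ = T₁(V₁/V₂)^(n−1) = 522×(2.99)^0.25 = 687 K; P₂ = P₁(V₁/V₂)^n = 1730 kPa.
W = (P₁V₁−P₂V₂)/(n−1) = (440×44.3−1730×14.8)/0.25 = -24600 J.
ΔU = nCvΔT = 4.49×20.8×(687−522) = 15400 J.
Q = ΔU + W = -9220 J.
State after step 1: P = 1730 kPa, V = 14.8 L, T = 687 K.
Step 2 — Isobaric: P stays 1730 kPa; V/T = const ⇒ T₂ = 817 K, V₂ = 17.6 L.
W = PΔV = 1730×(17.6−14.8) kPa·L = 4870 J.
ΔU = nCvΔT = 4.49×20.8×(817−687) = 12200 J.
Q = ΔU + W = nCpΔT = 17000 J.
Net over both steps: W = -19700 J, Q = 7810 J, ΔU = 27500 J.

-19700 J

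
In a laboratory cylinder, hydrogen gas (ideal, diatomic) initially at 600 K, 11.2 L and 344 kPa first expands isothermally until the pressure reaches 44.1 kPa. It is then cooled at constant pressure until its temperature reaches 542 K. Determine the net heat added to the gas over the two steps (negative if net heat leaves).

6610 J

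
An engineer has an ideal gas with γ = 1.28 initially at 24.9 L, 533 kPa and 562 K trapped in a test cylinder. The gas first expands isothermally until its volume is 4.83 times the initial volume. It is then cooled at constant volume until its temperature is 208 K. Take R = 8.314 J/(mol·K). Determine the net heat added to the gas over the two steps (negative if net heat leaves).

-8960 J

n = P₁V₁/(RT₁) = 533×24.9/(8.314×562) = 2.84 mol.
Step 1 — Isothermal: T stays 562 K; PV = const ⇒ V₂ = 120 L, P₂ = 110 kPa.
ΔU = 0 (ideal gas, T constant).
W = nRT ln(V₂/V₁) = 2.84×8.314×562×ln(4.83) = 20900 J.
Q = ΔU + W = 20900 J.
State after step 1: P = 110 kPa, V = 120 L, T = 562 K.
Step 2 — Isochoric: V stays 120 L; P/T = const ⇒ T₂ = 208 K, P₂ = 40.8 kPa.
W = 0 (no volume change).
ΔU = nCvΔT = 2.84×29.7×(208−562) = -29900 J.
Q = ΔU = -29900 J.
Net over both steps: W = 20900 J, Q = -8960 J, ΔU = -29900 J.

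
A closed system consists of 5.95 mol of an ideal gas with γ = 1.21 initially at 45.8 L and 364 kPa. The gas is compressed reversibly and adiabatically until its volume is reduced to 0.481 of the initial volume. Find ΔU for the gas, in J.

T₁ = P₁V₁/(nR) = 364×45.8/(5.95×8.314) = 337 K.
Adiabatic: TV^(γ−1) = const ⇒ T₂ = 337×(2.08)^0.210 = 393 K; PV^γ = const ⇒ P₂ = 882 kPa.
For an ideal gas ΔU = nCvΔT with Cv = R/(γ−1) = 39.6 J/(mol·K).
ΔU = 5.95×39.6×(393−337) = 13200 J.

13200 J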